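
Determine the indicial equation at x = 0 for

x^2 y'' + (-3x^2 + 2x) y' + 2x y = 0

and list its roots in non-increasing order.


Divide by x^2 to reach normal form y'' + P_1(x) y' + P_2(x) y = 0 with P_1(x) = -3 + 2/x and P_2(x) = 2/x.
x = 0 is a singular point because the y'-coefficient -3 + 2/x has a pole at x = 0 and the y-coefficient 2/x has a pole at x = 0.
It is a regular singular point because x P_1(x) = p(x) = 2 - 3x and x^2 P_2(x) = q(x) = 2x are polynomials, hence analytic at x = 0.
p(0) = 2,  q(0) = 0.
Indicial equation: r(r-1) + p(0) r + q(0) = 0, i.e. r^2 + (p(0) - 1) r + q(0) = 0, i.e. r^2 + 1 r = 0.
Discriminant: (1)^2 - 4(0) = 1, so r = (-1 ± 1)/2.
Solving: r_1 = 0, r_2 = -1.

indicial: r^2 + 1 r = 0; roots r_1 = 0, r_2 = -1


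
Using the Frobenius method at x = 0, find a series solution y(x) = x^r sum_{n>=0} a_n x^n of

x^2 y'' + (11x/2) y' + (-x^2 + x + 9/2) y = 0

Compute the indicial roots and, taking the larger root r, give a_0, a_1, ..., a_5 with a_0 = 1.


Write in Frobenius form y'' + (p(x)/x) y' + (q(x)/x^2) y = 0:
  p(x) = 11/2,  q(x) = -x^2 + x + 9/2.
Indicial equation: r(r-1) + (11/2) r + (9/2) = 0 -> roots r_1 = -3/2, r_2 = -3.
Take r = r_1 = -3/2. Let y(x) = x^r sum_{n>=0} a_n x^n with a_0 = 1.
Substitute y = x^r sum a_n x^n and match x^{r+n}. The recurrence is
  D(n) a_n + 1 a_{n-1} - 1 a_{n-2} = 0,  where D(n) = (r+n)(r+n-1) + (11/2)(r+n) + (9/2).
  a_n = [-1 a_{n-1} + 1 a_{n-2}] / D(n).
Since the indicial polynomial factors as (r - r_1)(r - r_2), D(n) = (r_1 + n - r_1)(r_1 + n - r_2) = n(n + 3/2).
Evaluating step by step (a_0 = 1):
  n = 1: D(1) = 1(1 + 3/2) = 5/2; numerator = -1(1) = -1; a_1 = (-1)/(5/2) = -2/5
  n = 2: D(2) = 2(2 + 3/2) = 7; numerator = -1(-2/5) + 1(1) = 7/5; a_2 = (7/5)/(7) = 1/5
  n = 3: D(3) = 3(3 + 3/2) = 27/2; numerator = -1(1/5) + 1(-2/5) = -3/5; a_3 = (-3/5)/(27/2) = -2/45
  n = 4: D(4) = 4(4 + 3/2) = 22; numerator = -1(-2/45) + 1(1/5) = 11/45; a_4 = (11/45)/(22) = 1/90
  n = 5: D(5) = 5(5 + 3/2) = 65/2; numerator = -1(1/90) + 1(-2/45) = -1/18; a_5 = (-1/18)/(65/2) = -1/585

r = -3/2; a_0 = 1; a_1 = -2/5; a_2 = 1/5; a_3 = -2/45; a_4 = 1/90; a_5 = -1/585


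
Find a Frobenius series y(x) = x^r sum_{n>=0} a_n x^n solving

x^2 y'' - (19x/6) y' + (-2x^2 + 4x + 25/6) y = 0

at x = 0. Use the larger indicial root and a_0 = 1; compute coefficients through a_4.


Write in Frobenius form y'' + (p(x)/x) y' + (q(x)/x^2) y = 0:
  p(x) = -19/6,  q(x) = -2x^2 + 4x + 25/6.
Indicial equation: r(r-1) + (-19/6) r + (25/6) = 0 -> roots r_1 = 5/2, r_2 = 5/3.
Take r = r_1 = 5/2. Let y(x) = x^r sum_{n>=0} a_n x^n with a_0 = 1.
Substitute y = x^r sum a_n x^n and match x^{r+n}. The recurrence is
  D(n) a_n + 4 a_{n-1} - 2 a_{n-2} = 0,  where D(n) = (r+n)(r+n-1) + (-19/6)(r+n) + (25/6).
  a_n = [-4 a_{n-1} + 2 a_{n-2}] / D(n).
Since the indicial polynomial factors as (r - r_1)(r - r_2), D(n) = (r_1 + n - r_1)(r_1 + n - r_2) = n(n + 5/6).
Evaluating step by step (a_0 = 1):
  n = 1: D(1) = 1(1 + 5/6) = 11/6; numerator = -4(1) = -4; a_1 = (-4)/(11/6) = -24/11
  n = 2: D(2) = 2(2 + 5/6) = 17/3; numerator = -4(-24/11) + 2(1) = 118/11; a_2 = (118/11)/(17/3) = 354/187
  n = 3: D(3) = 3(3 + 5/6) = 23/2; numerator = -4(354/187) + 2(-24/11) = -2232/187; a_3 = (-2232/187)/(23/2) = -4464/4301
  n = 4: D(4) = 4(4 + 5/6) = 58/3; numerator = -4(-4464/4301) + 2(354/187) = 34140/4301; a_4 = (34140/4301)/(58/3) = 51210/124729

r = 5/2; a_0 = 1; a_1 = -24/11; a_2 = 354/187; a_3 = -4464/4301; a_4 = 51210/124729


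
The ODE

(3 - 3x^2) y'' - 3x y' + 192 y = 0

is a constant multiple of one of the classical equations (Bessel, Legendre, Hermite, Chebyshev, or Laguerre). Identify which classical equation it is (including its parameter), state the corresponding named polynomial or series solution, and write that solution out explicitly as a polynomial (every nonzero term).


All three coefficients share the factor 3; dividing through by 3 gives  (1 - x^2) y'' - x y' + 64 y = 0.
This matches the Chebyshev equation (1 - x^2) y'' - x y' + n^2 y = 0 (note the -x y' term, not -2x y') with n^2 = 64, so n = 8; the polynomial solution is T_8(x).
With y = sum_k a_k x^k, matching x^k gives (k+2)(k+1) a_{k+2} = (k^2 - n^2) a_k = (k - 8)(k + 8) a_k. The right side vanishes at k = 8, so the series with the parity of 8 terminates at degree 8.
Standard normalization: leading coefficient of T_n is 2^(n-1), so a_8 = 2^7 = 128. Work downward with a_k = (k+1)(k+2) a_{k+2} / ((k - 8)(k + 8)):
  a_6 = (7)(8)(128) / ((6 - 8)(6 + 8)) = 7168/(-28) = -256
  a_4 = (5)(6)(-256) / ((4 - 8)(4 + 8)) = -7680/(-48) = 160
  a_2 = (3)(4)(160) / ((2 - 8)(2 + 8)) = 1920/(-60) = -32
  a_0 = (1)(2)(-32) / ((0 - 8)(0 + 8)) = -64/(-64) = 1
Hence T_8(x) = 128 x^8 - 256 x^6 + 160 x^4 - 32 x^2 + 1.

T_8(x); series = 128 x^8 - 256 x^6 + 160 x^4 - 32 x^2 + 1


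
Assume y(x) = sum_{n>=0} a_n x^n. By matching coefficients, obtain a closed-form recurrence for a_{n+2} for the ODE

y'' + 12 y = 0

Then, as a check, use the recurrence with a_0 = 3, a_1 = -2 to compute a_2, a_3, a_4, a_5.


Substitute y = sum_n a_n x^n into y'' + (const) y = 0.
y''(x) = sum_{n>=0} (n+2)(n+1) a_{n+2} x^n.
The ODE becomes sum_n [(n+2)(n+1) a_{n+2} + 12 a_n] x^n = 0.
Setting each coefficient to zero gives the recurrence:
  (n+2)(n+1) a_{n+2} + 12 a_n = 0,
  a_{n+2} = -12 / ((n+1)(n+2)) a_n.

Check with a_0 = 3, a_1 = -2 (apply the recurrence for n = 0, 1, 2, 3): a_0 = 3, a_1 = -2, a_2 = -18, a_3 = 4, a_4 = 18, a_5 = -12/5.

a_{n+2} = -12/((n+1)(n+2)) * a_n; check: a_0 = 3, a_1 = -2, a_2 = -18, a_3 = 4, a_4 = 18, a_5 = -12/5


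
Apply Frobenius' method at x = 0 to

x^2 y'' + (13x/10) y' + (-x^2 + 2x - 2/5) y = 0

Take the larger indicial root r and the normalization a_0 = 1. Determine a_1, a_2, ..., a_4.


Write in Frobenius form y'' + (p(x)/x) y' + (q(x)/x^2) y = 0:
  p(x) = 13/10,  q(x) = -x^2 + 2x - 2/5.
Indicial equation: r(r-1) + (13/10) r + (-2/5) = 0 -> roots r_1 = 1/2, r_2 = -4/5.
Take r = r_1 = 1/2. Let y(x) = x^r sum_{n>=0} a_n x^n with a_0 = 1.
Substitute y = x^r sum a_n x^n and match x^{r+n}. The recurrence is
  D(n) a_n + 2 a_{n-1} - 1 a_{n-2} = 0,  where D(n) = (r+n)(r+n-1) + (13/10)(r+n) + (-2/5).
  a_n = [-2 a_{n-1} + 1 a_{n-2}] / D(n).
Since the indicial polynomial factors as (r - r_1)(r - r_2), D(n) = (r_1 + n - r_1)(r_1 + n - r_2) = n(n + 13/10).
Evaluating step by step (a_0 = 1):
  n = 1: D(1) = 1(1 + 13/10) = 23/10; numerator = -2(1) = -2; a_1 = (-2)/(23/10) = -20/23
  n = 2: D(2) = 2(2 + 13/10) = 33/5; numerator = -2(-20/23) + 1(1) = 63/23; a_2 = (63/23)/(33/5) = 105/253
  n = 3: D(3) = 3(3 + 13/10) = 129/10; numerator = -2(105/253) + 1(-20/23) = -430/253; a_3 = (-430/253)/(129/10) = -100/759
  n = 4: D(4) = 4(4 + 13/10) = 106/5; numerator = -2(-100/759) + 1(105/253) = 515/759; a_4 = (515/759)/(106/5) = 2575/80454

r = 1/2; a_0 = 1; a_1 = -20/23; a_2 = 105/253; a_3 = -100/759; a_4 = 2575/80454


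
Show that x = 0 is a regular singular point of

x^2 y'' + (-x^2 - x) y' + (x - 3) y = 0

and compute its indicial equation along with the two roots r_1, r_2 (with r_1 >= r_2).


Divide by x^2 to reach normal form y'' + P_1(x) y' + P_2(x) y = 0 with P_1(x) = -1 - 1/x and P_2(x) = 1/x - 3/x^2.
x = 0 is a singular point because the y'-coefficient -1 - 1/x has a pole at x = 0 and the y-coefficient 1/x - 3/x^2 has a pole at x = 0.
It is a regular singular point because x P_1(x) = p(x) = -x - 1 and x^2 P_2(x) = q(x) = x - 3 are polynomials, hence analytic at x = 0.
p(0) = -1,  q(0) = -3.
Indicial equation: r(r-1) + p(0) r + q(0) = 0, i.e. r^2 + (p(0) - 1) r + q(0) = 0, i.e. r^2 - 2 r - 3 = 0.
Discriminant: (-2)^2 - 4(-3) = 16, so r = (2 ± 4)/2.
Solving: r_1 = 3, r_2 = -1.

indicial: r^2 - 2 r - 3 = 0; roots r_1 = 3, r_2 = -1


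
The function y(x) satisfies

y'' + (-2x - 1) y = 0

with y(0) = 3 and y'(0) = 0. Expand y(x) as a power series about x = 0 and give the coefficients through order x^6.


Ansatz: y(x) = sum_{n>=0} a_n x^n, so y'(x) = sum_{n>=1} n a_n x^(n-1) and y''(x) = sum_{n>=2} n(n-1) a_n x^(n-2).
Substitute into P(x) y'' + Q(x) y' + R(x) y = 0 with P(x) = 1, Q(x) = 0, R(x) = -2x - 1, and match powers of x.
Initial conditions: a_0 = 3, a_1 = 0.
Setting the coefficient of each power of x to zero and solving order by order (substituting the coefficients already found):
  x^0: 2 a_2 - a_0 = 0  ->  2 a_2 = a_0 = 3  ->  a_2 = 3/2
  x^1: 6 a_3 - a_1 - 2 a_0 = 0  ->  6 a_3 = a_1 + 2 a_0 = 6  ->  a_3 = 1
  x^2: 12 a_4 - a_2 - 2 a_1 = 0  ->  12 a_4 = a_2 + 2 a_1 = 3/2  ->  a_4 = 1/8
  x^3: 20 a_5 - a_3 - 2 a_2 = 0  ->  20 a_5 = a_3 + 2 a_2 = 4  ->  a_5 = 1/5
  x^4: 30 a_6 - a_4 - 2 a_3 = 0  ->  30 a_6 = a_4 + 2 a_3 = 17/8  ->  a_6 = 17/240
Truncated series: y(x) = 3 + (3/2) x^2 + x^3 + (1/8) x^4 + (1/5) x^5 + (17/240) x^6 + O(x^7).

a_0 = 3; a_1 = 0; a_2 = 3/2; a_3 = 1; a_4 = 1/8; a_5 = 1/5; a_6 = 17/240


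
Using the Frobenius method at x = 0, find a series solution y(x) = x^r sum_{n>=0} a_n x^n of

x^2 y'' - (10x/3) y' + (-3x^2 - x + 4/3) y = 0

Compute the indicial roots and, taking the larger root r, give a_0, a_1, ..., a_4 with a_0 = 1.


Write in Frobenius form y'' + (p(x)/x) y' + (q(x)/x^2) y = 0:
  p(x) = -10/3,  q(x) = -3x^2 - x + 4/3.
Indicial equation: r(r-1) + (-10/3) r + (4/3) = 0 -> roots r_1 = 4, r_2 = 1/3.
Take r = r_1 = 4. Let y(x) = x^r sum_{n>=0} a_n x^n with a_0 = 1.
Substitute y = x^r sum a_n x^n and match x^{r+n}. The recurrence is
  D(n) a_n - 1 a_{n-1} - 3 a_{n-2} = 0,  where D(n) = (r+n)(r+n-1) + (-10/3)(r+n) + (4/3).
  a_n = [1 a_{n-1} + 3 a_{n-2}] / D(n).
Since the indicial polynomial factors as (r - r_1)(r - r_2), D(n) = (r_1 + n - r_1)(r_1 + n - r_2) = n(n + 11/3).
Evaluating step by step (a_0 = 1):
  n = 1: D(1) = 1(1 + 11/3) = 14/3; numerator = 1(1) = 1; a_1 = (1)/(14/3) = 3/14
  n = 2: D(2) = 2(2 + 11/3) = 34/3; numerator = 1(3/14) + 3(1) = 45/14; a_2 = (45/14)/(34/3) = 135/476
  n = 3: D(3) = 3(3 + 11/3) = 20; numerator = 1(135/476) + 3(3/14) = 63/68; a_3 = (63/68)/(20) = 63/1360
  n = 4: D(4) = 4(4 + 11/3) = 92/3; numerator = 1(63/1360) + 3(135/476) = 8541/9520; a_4 = (8541/9520)/(92/3) = 25623/875840

r = 4; a_0 = 1; a_1 = 3/14; a_2 = 135/476; a_3 = 63/1360; a_4 = 25623/875840


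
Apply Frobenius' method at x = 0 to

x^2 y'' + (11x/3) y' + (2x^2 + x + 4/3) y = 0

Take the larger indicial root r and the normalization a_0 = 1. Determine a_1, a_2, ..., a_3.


Write in Frobenius form y'' + (p(x)/x) y' + (q(x)/x^2) y = 0:
  p(x) = 11/3,  q(x) = 2x^2 + x + 4/3.
Indicial equation: r(r-1) + (11/3) r + (4/3) = 0 -> roots r_1 = -2/3, r_2 = -2.
Take r = r_1 = -2/3. Let y(x) = x^r sum_{n>=0} a_n x^n with a_0 = 1.
Substitute y = x^r sum a_n x^n and match x^{r+n}. The recurrence is
  D(n) a_n + 1 a_{n-1} + 2 a_{n-2} = 0,  where D(n) = (r+n)(r+n-1) + (11/3)(r+n) + (4/3).
  a_n = [-1 a_{n-1} - 2 a_{n-2}] / D(n).
Since the indicial polynomial factors as (r - r_1)(r - r_2), D(n) = (r_1 + n - r_1)(r_1 + n - r_2) = n(n + 4/3).
Evaluating step by step (a_0 = 1):
  n = 1: D(1) = 1(1 + 4/3) = 7/3; numerator = -1(1) = -1; a_1 = (-1)/(7/3) = -3/7
  n = 2: D(2) = 2(2 + 4/3) = 20/3; numerator = -1(-3/7) - 2(1) = -11/7; a_2 = (-11/7)/(20/3) = -33/140
  n = 3: D(3) = 3(3 + 4/3) = 13; numerator = -1(-33/140) - 2(-3/7) = 153/140; a_3 = (153/140)/(13) = 153/1820

r = -2/3; a_0 = 1; a_1 = -3/7; a_2 = -33/140; a_3 = 153/1820


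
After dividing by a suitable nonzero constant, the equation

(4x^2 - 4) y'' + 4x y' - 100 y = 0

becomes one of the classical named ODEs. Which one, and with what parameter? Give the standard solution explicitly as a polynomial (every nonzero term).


All three coefficients share the factor -4; dividing through by -4 gives  (1 - x^2) y'' - x y' + 25 y = 0.
This matches the Chebyshev equation (1 - x^2) y'' - x y' + n^2 y = 0 (note the -x y' term, not -2x y') with n^2 = 25, so n = 5; the polynomial solution is T_5(x).
With y = sum_k a_k x^k, matching x^k gives (k+2)(k+1) a_{k+2} = (k^2 - n^2) a_k = (k - 5)(k + 5) a_k. The right side vanishes at k = 5, so the series with the parity of 5 terminates at degree 5.
Standard normalization: leading coefficient of T_n is 2^(n-1), so a_5 = 2^4 = 16. Work downward with a_k = (k+1)(k+2) a_{k+2} / ((k - 5)(k + 5)):
  a_3 = (4)(5)(16) / ((3 - 5)(3 + 5)) = 320/(-16) = -20
  a_1 = (2)(3)(-20) / ((1 - 5)(1 + 5)) = -120/(-24) = 5
Hence T_5(x) = 16 x^5 - 20 x^3 + 5 x.

T_5(x); series = 16 x^5 - 20 x^3 + 5 x


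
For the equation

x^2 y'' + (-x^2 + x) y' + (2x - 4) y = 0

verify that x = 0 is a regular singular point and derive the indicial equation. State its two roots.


Divide by x^2 to reach normal form y'' + P_1(x) y' + P_2(x) y = 0 with P_1(x) = -1 + 1/x and P_2(x) = 2/x - 4/x^2.
x = 0 is a singular point because the y'-coefficient -1 + 1/x has a pole at x = 0 and the y-coefficient 2/x - 4/x^2 has a pole at x = 0.
It is a regular singular point because x P_1(x) = p(x) = 1 - x and x^2 P_2(x) = q(x) = 2x - 4 are polynomials, hence analytic at x = 0.
p(0) = 1,  q(0) = -4.
Indicial equation: r(r-1) + p(0) r + q(0) = 0, i.e. r^2 + (p(0) - 1) r + q(0) = 0, i.e. r^2 - 4 = 0.
Discriminant: (0)^2 - 4(-4) = 16, so r = (0 ± 4)/2.
Solving: r_1 = 2, r_2 = -2.

indicial: r^2 - 4 = 0; roots r_1 = 2, r_2 = -2


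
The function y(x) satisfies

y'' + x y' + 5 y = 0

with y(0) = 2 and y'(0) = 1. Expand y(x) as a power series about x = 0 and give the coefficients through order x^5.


Ansatz: y(x) = sum_{n>=0} a_n x^n, so y'(x) = sum_{n>=1} n a_n x^(n-1) and y''(x) = sum_{n>=2} n(n-1) a_n x^(n-2).
Substitute into P(x) y'' + Q(x) y' + R(x) y = 0 with P(x) = 1, Q(x) = x, R(x) = 5, and match powers of x.
Initial conditions: a_0 = 2, a_1 = 1.
Setting the coefficient of each power of x to zero and solving order by order (substituting the coefficients already found):
  x^0: 2 a_2 + 5 a_0 = 0  ->  2 a_2 = -5 a_0 = -10  ->  a_2 = -5
  x^1: 6 a_3 + 6 a_1 = 0  ->  6 a_3 = -6 a_1 = -6  ->  a_3 = -1
  x^2: 12 a_4 + 7 a_2 = 0  ->  12 a_4 = -7 a_2 = 35  ->  a_4 = 35/12
  x^3: 20 a_5 + 8 a_3 = 0  ->  20 a_5 = -8 a_3 = 8  ->  a_5 = 2/5
Truncated series: y(x) = 2 + x - 5 x^2 - x^3 + (35/12) x^4 + (2/5) x^5 + O(x^6).

a_0 = 2; a_1 = 1; a_2 = -5; a_3 = -1; a_4 = 35/12; a_5 = 2/5


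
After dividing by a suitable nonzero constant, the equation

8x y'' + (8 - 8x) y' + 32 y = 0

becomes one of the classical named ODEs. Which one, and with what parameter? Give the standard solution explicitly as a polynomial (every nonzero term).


All three coefficients share the factor 8; dividing through by 8 gives  x y'' + (1 - x) y' + 4 y = 0.
This matches the Laguerre equation x y'' + (1 - x) y' + n y = 0 with n = 4; the polynomial solution is L_4(x).
With y = sum_k a_k x^k, matching x^k gives (k+1)k a_{k+1} + (k+1) a_{k+1} - k a_k + n a_k = 0, i.e. (k+1)^2 a_{k+1} = (k - n) a_k = (k - 4) a_k. The right side vanishes at k = 4, so the series terminates at degree 4.
Standard normalization L_n(0) = 1 gives a_0 = 1. Work upward with a_{k+1} = (k - 4) a_k / (k+1)^2:
  a_1 = (0 - 4)(1) / 1^2 = -4/1 = -4
  a_2 = (1 - 4)(-4) / 2^2 = 12/4 = 3
  a_3 = (2 - 4)(3) / 3^2 = -6/9 = -2/3
  a_4 = (3 - 4)(-2/3) / 4^2 = (2/3)/16 = 1/24
Hence L_4(x) = x^4/24 - 2 x^3/3 + 3 x^2 - 4 x + 1.

L_4(x); series = x^4/24 - 2 x^3/3 + 3 x^2 - 4 x + 1


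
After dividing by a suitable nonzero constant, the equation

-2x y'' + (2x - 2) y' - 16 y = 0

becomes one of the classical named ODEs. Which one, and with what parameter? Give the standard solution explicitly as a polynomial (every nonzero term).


All three coefficients share the factor -2; dividing through by -2 gives  x y'' + (1 - x) y' + 8 y = 0.
This matches the Laguerre equation x y'' + (1 - x) y' + n y = 0 with n = 8; the polynomial solution is L_8(x).
With y = sum_k a_k x^k, matching x^k gives (k+1)k a_{k+1} + (k+1) a_{k+1} - k a_k + n a_k = 0, i.e. (k+1)^2 a_{k+1} = (k - n) a_k = (k - 8) a_k. The right side vanishes at k = 8, so the series terminates at degree 8.
Standard normalization L_n(0) = 1 gives a_0 = 1. Work upward with a_{k+1} = (k - 8) a_k / (k+1)^2:
  a_1 = (0 - 8)(1) / 1^2 = -8/1 = -8
  a_2 = (1 - 8)(-8) / 2^2 = 56/4 = 14
  a_3 = (2 - 8)(14) / 3^2 = -84/9 = -28/3
  a_4 = (3 - 8)(-28/3) / 4^2 = (140/3)/16 = 35/12
  a_5 = (4 - 8)(35/12) / 5^2 = (-35/3)/25 = -7/15
  a_6 = (5 - 8)(-7/15) / 6^2 = (7/5)/36 = 7/180
  a_7 = (6 - 8)(7/180) / 7^2 = (-7/90)/49 = -1/630
  a_8 = (7 - 8)(-1/630) / 8^2 = (1/630)/64 = 1/40320
Hence L_8(x) = x^8/40320 - x^7/630 + 7 x^6/180 - 7 x^5/15 + 35 x^4/12 - 28 x^3/3 + 14 x^2 - 8 x + 1.

L_8(x); series = x^8/40320 - x^7/630 + 7 x^6/180 - 7 x^5/15 + 35 x^4/12 - 28 x^3/3 + 14 x^2 - 8 x + 1


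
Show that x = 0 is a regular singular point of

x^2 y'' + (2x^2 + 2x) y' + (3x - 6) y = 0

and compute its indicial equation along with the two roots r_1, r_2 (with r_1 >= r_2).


Divide by x^2 to reach normal form y'' + P_1(x) y' + P_2(x) y = 0 with P_1(x) = 2 + 2/x and P_2(x) = 3/x - 6/x^2.
x = 0 is a singular point because the y'-coefficient 2 + 2/x has a pole at x = 0 and the y-coefficient 3/x - 6/x^2 has a pole at x = 0.
It is a regular singular point because x P_1(x) = p(x) = 2x + 2 and x^2 P_2(x) = q(x) = 3x - 6 are polynomials, hence analytic at x = 0.
p(0) = 2,  q(0) = -6.
Indicial equation: r(r-1) + p(0) r + q(0) = 0, i.e. r^2 + (p(0) - 1) r + q(0) = 0, i.e. r^2 + 1 r - 6 = 0.
Discriminant: (1)^2 - 4(-6) = 25, so r = (-1 ± 5)/2.
Solving: r_1 = 2, r_2 = -3.

indicial: r^2 + 1 r - 6 = 0; roots r_1 = 2, r_2 = -3


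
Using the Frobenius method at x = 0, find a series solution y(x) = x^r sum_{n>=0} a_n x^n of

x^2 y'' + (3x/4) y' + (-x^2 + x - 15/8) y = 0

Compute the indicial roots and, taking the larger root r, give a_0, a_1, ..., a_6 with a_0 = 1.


Write in Frobenius form y'' + (p(x)/x) y' + (q(x)/x^2) y = 0:
  p(x) = 3/4,  q(x) = -x^2 + x - 15/8.
Indicial equation: r(r-1) + (3/4) r + (-15/8) = 0 -> roots r_1 = 3/2, r_2 = -5/4.
Take r = r_1 = 3/2. Let y(x) = x^r sum_{n>=0} a_n x^n with a_0 = 1.
Substitute y = x^r sum a_n x^n and match x^{r+n}. The recurrence is
  D(n) a_n + 1 a_{n-1} - 1 a_{n-2} = 0,  where D(n) = (r+n)(r+n-1) + (3/4)(r+n) + (-15/8).
  a_n = [-1 a_{n-1} + 1 a_{n-2}] / D(n).
Since the indicial polynomial factors as (r - r_1)(r - r_2), D(n) = (r_1 + n - r_1)(r_1 + n - r_2) = n(n + 11/4).
Evaluating step by step (a_0 = 1):
  n = 1: D(1) = 1(1 + 11/4) = 15/4; numerator = -1(1) = -1; a_1 = (-1)/(15/4) = -4/15
  n = 2: D(2) = 2(2 + 11/4) = 19/2; numerator = -1(-4/15) + 1(1) = 19/15; a_2 = (19/15)/(19/2) = 2/15
  n = 3: D(3) = 3(3 + 11/4) = 69/4; numerator = -1(2/15) + 1(-4/15) = -2/5; a_3 = (-2/5)/(69/4) = -8/345
  n = 4: D(4) = 4(4 + 11/4) = 27; numerator = -1(-8/345) + 1(2/15) = 18/115; a_4 = (18/115)/(27) = 2/345
  n = 5: D(5) = 5(5 + 11/4) = 155/4; numerator = -1(2/345) + 1(-8/345) = -2/69; a_5 = (-2/69)/(155/4) = -8/10695
  n = 6: D(6) = 6(6 + 11/4) = 105/2; numerator = -1(-8/10695) + 1(2/345) = 14/2139; a_6 = (14/2139)/(105/2) = 4/32085

r = 3/2; a_0 = 1; a_1 = -4/15; a_2 = 2/15; a_3 = -8/345; a_4 = 2/345; a_5 = -8/10695; a_6 = 4/32085


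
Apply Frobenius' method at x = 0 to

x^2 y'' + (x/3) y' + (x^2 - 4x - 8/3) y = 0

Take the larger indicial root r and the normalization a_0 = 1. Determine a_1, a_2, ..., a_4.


Write in Frobenius form y'' + (p(x)/x) y' + (q(x)/x^2) y = 0:
  p(x) = 1/3,  q(x) = x^2 - 4x - 8/3.
Indicial equation: r(r-1) + (1/3) r + (-8/3) = 0 -> roots r_1 = 2, r_2 = -4/3.
Take r = r_1 = 2. Let y(x) = x^r sum_{n>=0} a_n x^n with a_0 = 1.
Substitute y = x^r sum a_n x^n and match x^{r+n}. The recurrence is
  D(n) a_n - 4 a_{n-1} + 1 a_{n-2} = 0,  where D(n) = (r+n)(r+n-1) + (1/3)(r+n) + (-8/3).
  a_n = [4 a_{n-1} - 1 a_{n-2}] / D(n).
Since the indicial polynomial factors as (r - r_1)(r - r_2), D(n) = (r_1 + n - r_1)(r_1 + n - r_2) = n(n + 10/3).
Evaluating step by step (a_0 = 1):
  n = 1: D(1) = 1(1 + 10/3) = 13/3; numerator = 4(1) = 4; a_1 = (4)/(13/3) = 12/13
  n = 2: D(2) = 2(2 + 10/3) = 32/3; numerator = 4(12/13) - 1(1) = 35/13; a_2 = (35/13)/(32/3) = 105/416
  n = 3: D(3) = 3(3 + 10/3) = 19; numerator = 4(105/416) - 1(12/13) = 9/104; a_3 = (9/104)/(19) = 9/1976
  n = 4: D(4) = 4(4 + 10/3) = 88/3; numerator = 4(9/1976) - 1(105/416) = -1851/7904; a_4 = (-1851/7904)/(88/3) = -5553/695552

r = 2; a_0 = 1; a_1 = 12/13; a_2 = 105/416; a_3 = 9/1976; a_4 = -5553/695552


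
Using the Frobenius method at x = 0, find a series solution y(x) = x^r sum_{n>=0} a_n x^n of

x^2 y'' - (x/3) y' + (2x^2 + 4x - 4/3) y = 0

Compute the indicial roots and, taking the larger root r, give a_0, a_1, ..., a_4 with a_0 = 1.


Write in Frobenius form y'' + (p(x)/x) y' + (q(x)/x^2) y = 0:
  p(x) = -1/3,  q(x) = 2x^2 + 4x - 4/3.
Indicial equation: r(r-1) + (-1/3) r + (-4/3) = 0 -> roots r_1 = 2, r_2 = -2/3.
Take r = r_1 = 2. Let y(x) = x^r sum_{n>=0} a_n x^n with a_0 = 1.
Substitute y = x^r sum a_n x^n and match x^{r+n}. The recurrence is
  D(n) a_n + 4 a_{n-1} + 2 a_{n-2} = 0,  where D(n) = (r+n)(r+n-1) + (-1/3)(r+n) + (-4/3).
  a_n = [-4 a_{n-1} - 2 a_{n-2}] / D(n).
Since the indicial polynomial factors as (r - r_1)(r - r_2), D(n) = (r_1 + n - r_1)(r_1 + n - r_2) = n(n + 8/3).
Evaluating step by step (a_0 = 1):
  n = 1: D(1) = 1(1 + 8/3) = 11/3; numerator = -4(1) = -4; a_1 = (-4)/(11/3) = -12/11
  n = 2: D(2) = 2(2 + 8/3) = 28/3; numerator = -4(-12/11) - 2(1) = 26/11; a_2 = (26/11)/(28/3) = 39/154
  n = 3: D(3) = 3(3 + 8/3) = 17; numerator = -4(39/154) - 2(-12/11) = 90/77; a_3 = (90/77)/(17) = 90/1309
  n = 4: D(4) = 4(4 + 8/3) = 80/3; numerator = -4(90/1309) - 2(39/154) = -93/119; a_4 = (-93/119)/(80/3) = -279/9520

r = 2; a_0 = 1; a_1 = -12/11; a_2 = 39/154; a_3 = 90/1309; a_4 = -279/9520


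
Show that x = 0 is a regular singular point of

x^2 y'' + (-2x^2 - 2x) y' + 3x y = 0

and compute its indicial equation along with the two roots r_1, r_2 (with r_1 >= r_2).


Divide by x^2 to reach normal form y'' + P_1(x) y' + P_2(x) y = 0 with P_1(x) = -2 - 2/x and P_2(x) = 3/x.
x = 0 is a singular point because the y'-coefficient -2 - 2/x has a pole at x = 0 and the y-coefficient 3/x has a pole at x = 0.
It is a regular singular point because x P_1(x) = p(x) = -2x - 2 and x^2 P_2(x) = q(x) = 3x are polynomials, hence analytic at x = 0.
p(0) = -2,  q(0) = 0.
Indicial equation: r(r-1) + p(0) r + q(0) = 0, i.e. r^2 + (p(0) - 1) r + q(0) = 0, i.e. r^2 - 3 r = 0.
Discriminant: (-3)^2 - 4(0) = 9, so r = (3 ± 3)/2.
Solving: r_1 = 3, r_2 = 0.

indicial: r^2 - 3 r = 0; roots r_1 = 3, r_2 = 0


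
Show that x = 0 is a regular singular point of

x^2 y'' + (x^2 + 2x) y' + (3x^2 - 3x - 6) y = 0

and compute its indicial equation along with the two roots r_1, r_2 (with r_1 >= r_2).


Divide by x^2 to reach normal form y'' + P_1(x) y' + P_2(x) y = 0 with P_1(x) = 1 + 2/x and P_2(x) = 3 - 3/x - 6/x^2.
x = 0 is a singular point because the y'-coefficient 1 + 2/x has a pole at x = 0 and the y-coefficient 3 - 3/x - 6/x^2 has a pole at x = 0.
It is a regular singular point because x P_1(x) = p(x) = x + 2 and x^2 P_2(x) = q(x) = 3x^2 - 3x - 6 are polynomials, hence analytic at x = 0.
p(0) = 2,  q(0) = -6.
Indicial equation: r(r-1) + p(0) r + q(0) = 0, i.e. r^2 + (p(0) - 1) r + q(0) = 0, i.e. r^2 + 1 r - 6 = 0.
Discriminant: (1)^2 - 4(-6) = 25, so r = (-1 ± 5)/2.
Solving: r_1 = 2, r_2 = -3.

indicial: r^2 + 1 r - 6 = 0; roots r_1 = 2, r_2 = -3


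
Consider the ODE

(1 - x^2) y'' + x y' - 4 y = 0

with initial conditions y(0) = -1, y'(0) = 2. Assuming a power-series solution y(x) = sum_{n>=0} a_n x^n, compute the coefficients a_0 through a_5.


Ansatz: y(x) = sum_{n>=0} a_n x^n, so y'(x) = sum_{n>=1} n a_n x^(n-1) and y''(x) = sum_{n>=2} n(n-1) a_n x^(n-2).
Substitute into P(x) y'' + Q(x) y' + R(x) y = 0 with P(x) = 1 - x^2, Q(x) = x, R(x) = -4, and match powers of x.
Initial conditions: a_0 = -1, a_1 = 2.
Setting the coefficient of each power of x to zero and solving order by order (substituting the coefficients already found):
  x^0: 2 a_2 - 4 a_0 = 0  ->  2 a_2 = 4 a_0 = -4  ->  a_2 = -2
  x^1: 6 a_3 - 3 a_1 = 0  ->  6 a_3 = 3 a_1 = 6  ->  a_3 = 1
  x^2: 12 a_4 - 4 a_2 = 0  ->  12 a_4 = 4 a_2 = -8  ->  a_4 = -2/3
  x^3: 20 a_5 - 7 a_3 = 0  ->  20 a_5 = 7 a_3 = 7  ->  a_5 = 7/20
Truncated series: y(x) = -1 + 2 x - 2 x^2 + x^3 - (2/3) x^4 + (7/20) x^5 + O(x^6).

a_0 = -1; a_1 = 2; a_2 = -2; a_3 = 1; a_4 = -2/3; a_5 = 7/20


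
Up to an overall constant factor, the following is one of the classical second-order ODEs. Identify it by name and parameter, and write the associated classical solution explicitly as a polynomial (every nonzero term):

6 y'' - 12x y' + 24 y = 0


All three coefficients share the factor 6; dividing through by 6 gives  y'' - 2x y' + 4 y = 0.
This matches the Hermite equation y'' - 2x y' + 2n y = 0 with 2n = 4, so n = 2; the polynomial solution is H_2(x).
With y = sum_k a_k x^k, matching x^k gives (k+2)(k+1) a_{k+2} = 2(k - n) a_k = 2(k - 2) a_k. The right side vanishes at k = 2, so the series with the parity of 2 terminates at degree 2.
Standard normalization: leading coefficient of H_n is 2^n, so a_2 = 2^2 = 4. Work downward with a_k = (k+1)(k+2) a_{k+2} / (2(k - n)):
  a_0 = (1)(2)(4) / (2(0 - 2)) = 8/(-4) = -2
Hence H_2(x) = 4 x^2 - 2.

H_2(x); series = 4 x^2 - 2


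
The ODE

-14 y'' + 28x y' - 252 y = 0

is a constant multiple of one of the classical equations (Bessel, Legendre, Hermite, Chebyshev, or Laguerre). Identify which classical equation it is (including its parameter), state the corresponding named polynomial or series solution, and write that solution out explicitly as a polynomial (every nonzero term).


All three coefficients share the factor -14; dividing through by -14 gives  y'' - 2x y' + 18 y = 0.
This matches the Hermite equation y'' - 2x y' + 2n y = 0 with 2n = 18, so n = 9; the polynomial solution is H_9(x).
With y = sum_k a_k x^k, matching x^k gives (k+2)(k+1) a_{k+2} = 2(k - n) a_k = 2(k - 9) a_k. The right side vanishes at k = 9, so the series with the parity of 9 terminates at degree 9.
Standard normalization: leading coefficient of H_n is 2^n, so a_9 = 2^9 = 512. Work downward with a_k = (k+1)(k+2) a_{k+2} / (2(k - n)):
  a_7 = (8)(9)(512) / (2(7 - 9)) = 36864/(-4) = -9216
  a_5 = (6)(7)(-9216) / (2(5 - 9)) = -387072/(-8) = 48384
  a_3 = (4)(5)(48384) / (2(3 - 9)) = 967680/(-12) = -80640
  a_1 = (2)(3)(-80640) / (2(1 - 9)) = -483840/(-16) = 30240
Hence H_9(x) = 512 x^9 - 9216 x^7 + 48384 x^5 - 80640 x^3 + 30240 x.

H_9(x); series = 512 x^9 - 9216 x^7 + 48384 x^5 - 80640 x^3 + 30240 x


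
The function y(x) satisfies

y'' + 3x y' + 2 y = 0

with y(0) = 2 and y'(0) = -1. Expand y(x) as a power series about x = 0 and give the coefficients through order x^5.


Ansatz: y(x) = sum_{n>=0} a_n x^n, so y'(x) = sum_{n>=1} n a_n x^(n-1) and y''(x) = sum_{n>=2} n(n-1) a_n x^(n-2).
Substitute into P(x) y'' + Q(x) y' + R(x) y = 0 with P(x) = 1, Q(x) = 3x, R(x) = 2, and match powers of x.
Initial conditions: a_0 = 2, a_1 = -1.
Setting the coefficient of each power of x to zero and solving order by order (substituting the coefficients already found):
  x^0: 2 a_2 + 2 a_0 = 0  ->  2 a_2 = -2 a_0 = -4  ->  a_2 = -2
  x^1: 6 a_3 + 5 a_1 = 0  ->  6 a_3 = -5 a_1 = 5  ->  a_3 = 5/6
  x^2: 12 a_4 + 8 a_2 = 0  ->  12 a_4 = -8 a_2 = 16  ->  a_4 = 4/3
  x^3: 20 a_5 + 11 a_3 = 0  ->  20 a_5 = -11 a_3 = -55/6  ->  a_5 = -11/24
Truncated series: y(x) = 2 - x - 2 x^2 + (5/6) x^3 + (4/3) x^4 - (11/24) x^5 + O(x^6).

a_0 = 2; a_1 = -1; a_2 = -2; a_3 = 5/6; a_4 = 4/3; a_5 = -11/24


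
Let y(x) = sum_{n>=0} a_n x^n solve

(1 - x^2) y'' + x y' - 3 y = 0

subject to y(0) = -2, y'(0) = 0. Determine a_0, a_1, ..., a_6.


Ansatz: y(x) = sum_{n>=0} a_n x^n, so y'(x) = sum_{n>=1} n a_n x^(n-1) and y''(x) = sum_{n>=2} n(n-1) a_n x^(n-2).
Substitute into P(x) y'' + Q(x) y' + R(x) y = 0 with P(x) = 1 - x^2, Q(x) = x, R(x) = -3, and match powers of x.
Initial conditions: a_0 = -2, a_1 = 0.
Setting the coefficient of each power of x to zero and solving order by order (substituting the coefficients already found):
  x^0: 2 a_2 - 3 a_0 = 0  ->  2 a_2 = 3 a_0 = -6  ->  a_2 = -3
  x^1: 6 a_3 - 2 a_1 = 0  ->  6 a_3 = 2 a_1 = 0  ->  a_3 = 0
  x^2: 12 a_4 - 3 a_2 = 0  ->  12 a_4 = 3 a_2 = -9  ->  a_4 = -3/4
  x^3: 20 a_5 - 6 a_3 = 0  ->  20 a_5 = 6 a_3 = 0  ->  a_5 = 0
  x^4: 30 a_6 - 11 a_4 = 0  ->  30 a_6 = 11 a_4 = -33/4  ->  a_6 = -11/40
Truncated series: y(x) = -2 - 3 x^2 - (3/4) x^4 - (11/40) x^6 + O(x^7).

a_0 = -2; a_1 = 0; a_2 = -3; a_3 = 0; a_4 = -3/4; a_5 = 0; a_6 = -11/40


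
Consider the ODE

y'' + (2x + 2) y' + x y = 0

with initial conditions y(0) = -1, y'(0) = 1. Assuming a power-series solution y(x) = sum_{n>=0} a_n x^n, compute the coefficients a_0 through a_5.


Ansatz: y(x) = sum_{n>=0} a_n x^n, so y'(x) = sum_{n>=1} n a_n x^(n-1) and y''(x) = sum_{n>=2} n(n-1) a_n x^(n-2).
Substitute into P(x) y'' + Q(x) y' + R(x) y = 0 with P(x) = 1, Q(x) = 2x + 2, R(x) = x, and match powers of x.
Initial conditions: a_0 = -1, a_1 = 1.
Setting the coefficient of each power of x to zero and solving order by order (substituting the coefficients already found):
  x^0: 2 a_2 + 2 a_1 = 0  ->  2 a_2 = -2 a_1 = -2  ->  a_2 = -1
  x^1: 6 a_3 + 4 a_2 + 2 a_1 + a_0 = 0  ->  6 a_3 = -4 a_2 - 2 a_1 - a_0 = 3  ->  a_3 = 1/2
  x^2: 12 a_4 + 6 a_3 + 4 a_2 + a_1 = 0  ->  12 a_4 = -6 a_3 - 4 a_2 - a_1 = 0  ->  a_4 = 0
  x^3: 20 a_5 + 8 a_4 + 6 a_3 + a_2 = 0  ->  20 a_5 = -8 a_4 - 6 a_3 - a_2 = -2  ->  a_5 = -1/10
Truncated series: y(x) = -1 + x - x^2 + (1/2) x^3 - (1/10) x^5 + O(x^6).

a_0 = -1; a_1 = 1; a_2 = -1; a_3 = 1/2; a_4 = 0; a_5 = -1/10


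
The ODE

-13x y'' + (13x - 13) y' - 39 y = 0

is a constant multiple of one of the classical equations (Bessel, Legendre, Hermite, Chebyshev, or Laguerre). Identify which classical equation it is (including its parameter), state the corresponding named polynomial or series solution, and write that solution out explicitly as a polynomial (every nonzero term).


All three coefficients share the factor -13; dividing through by -13 gives  x y'' + (1 - x) y' + 3 y = 0.
This matches the Laguerre equation x y'' + (1 - x) y' + n y = 0 with n = 3; the polynomial solution is L_3(x).
With y = sum_k a_k x^k, matching x^k gives (k+1)k a_{k+1} + (k+1) a_{k+1} - k a_k + n a_k = 0, i.e. (k+1)^2 a_{k+1} = (k - n) a_k = (k - 3) a_k. The right side vanishes at k = 3, so the series terminates at degree 3.
Standard normalization L_n(0) = 1 gives a_0 = 1. Work upward with a_{k+1} = (k - 3) a_k / (k+1)^2:
  a_1 = (0 - 3)(1) / 1^2 = -3/1 = -3
  a_2 = (1 - 3)(-3) / 2^2 = 6/4 = 3/2
  a_3 = (2 - 3)(3/2) / 3^2 = (-3/2)/9 = -1/6
Hence L_3(x) = -x^3/6 + 3 x^2/2 - 3 x + 1.

L_3(x); series = -x^3/6 + 3 x^2/2 - 3 x + 1


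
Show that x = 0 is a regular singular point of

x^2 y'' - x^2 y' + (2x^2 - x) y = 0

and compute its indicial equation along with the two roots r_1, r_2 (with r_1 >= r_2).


Divide by x^2 to reach normal form y'' + P_1(x) y' + P_2(x) y = 0 with P_1(x) = -1 and P_2(x) = 2 - 1/x.
x = 0 is a singular point because the y-coefficient 2 - 1/x has a pole at x = 0.
It is a regular singular point because x P_1(x) = p(x) = -x and x^2 P_2(x) = q(x) = 2x^2 - x are polynomials, hence analytic at x = 0.
p(0) = 0,  q(0) = 0.
Indicial equation: r(r-1) + p(0) r + q(0) = 0, i.e. r^2 + (p(0) - 1) r + q(0) = 0, i.e. r^2 - 1 r = 0.
Discriminant: (-1)^2 - 4(0) = 1, so r = (1 ± 1)/2.
Solving: r_1 = 1, r_2 = 0.

indicial: r^2 - 1 r = 0; roots r_1 = 1, r_2 = 0


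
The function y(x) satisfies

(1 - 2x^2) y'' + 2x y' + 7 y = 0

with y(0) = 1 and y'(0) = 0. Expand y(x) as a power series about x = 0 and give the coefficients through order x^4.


Ansatz: y(x) = sum_{n>=0} a_n x^n, so y'(x) = sum_{n>=1} n a_n x^(n-1) and y''(x) = sum_{n>=2} n(n-1) a_n x^(n-2).
Substitute into P(x) y'' + Q(x) y' + R(x) y = 0 with P(x) = 1 - 2x^2, Q(x) = 2x, R(x) = 7, and match powers of x.
Initial conditions: a_0 = 1, a_1 = 0.
Setting the coefficient of each power of x to zero and solving order by order (substituting the coefficients already found):
  x^0: 2 a_2 + 7 a_0 = 0  ->  2 a_2 = -7 a_0 = -7  ->  a_2 = -7/2
  x^1: 6 a_3 + 9 a_1 = 0  ->  6 a_3 = -9 a_1 = 0  ->  a_3 = 0
  x^2: 12 a_4 + 7 a_2 = 0  ->  12 a_4 = -7 a_2 = 49/2  ->  a_4 = 49/24
Truncated series: y(x) = 1 - (7/2) x^2 + (49/24) x^4 + O(x^5).

a_0 = 1; a_1 = 0; a_2 = -7/2; a_3 = 0; a_4 = 49/24


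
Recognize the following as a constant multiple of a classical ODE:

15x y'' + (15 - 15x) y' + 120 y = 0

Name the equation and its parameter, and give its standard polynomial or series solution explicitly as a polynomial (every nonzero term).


All three coefficients share the factor 15; dividing through by 15 gives  x y'' + (1 - x) y' + 8 y = 0.
This matches the Laguerre equation x y'' + (1 - x) y' + n y = 0 with n = 8; the polynomial solution is L_8(x).
With y = sum_k a_k x^k, matching x^k gives (k+1)k a_{k+1} + (k+1) a_{k+1} - k a_k + n a_k = 0, i.e. (k+1)^2 a_{k+1} = (k - n) a_k = (k - 8) a_k. The right side vanishes at k = 8, so the series terminates at degree 8.
Standard normalization L_n(0) = 1 gives a_0 = 1. Work upward with a_{k+1} = (k - 8) a_k / (k+1)^2:
  a_1 = (0 - 8)(1) / 1^2 = -8/1 = -8
  a_2 = (1 - 8)(-8) / 2^2 = 56/4 = 14
  a_3 = (2 - 8)(14) / 3^2 = -84/9 = -28/3
  a_4 = (3 - 8)(-28/3) / 4^2 = (140/3)/16 = 35/12
  a_5 = (4 - 8)(35/12) / 5^2 = (-35/3)/25 = -7/15
  a_6 = (5 - 8)(-7/15) / 6^2 = (7/5)/36 = 7/180
  a_7 = (6 - 8)(7/180) / 7^2 = (-7/90)/49 = -1/630
  a_8 = (7 - 8)(-1/630) / 8^2 = (1/630)/64 = 1/40320
Hence L_8(x) = x^8/40320 - x^7/630 + 7 x^6/180 - 7 x^5/15 + 35 x^4/12 - 28 x^3/3 + 14 x^2 - 8 x + 1.

L_8(x); series = x^8/40320 - x^7/630 + 7 x^6/180 - 7 x^5/15 + 35 x^4/12 - 28 x^3/3 + 14 x^2 - 8 x + 1


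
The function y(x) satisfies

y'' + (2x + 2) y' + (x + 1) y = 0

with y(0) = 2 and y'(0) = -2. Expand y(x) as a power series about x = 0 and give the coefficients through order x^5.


Ansatz: y(x) = sum_{n>=0} a_n x^n, so y'(x) = sum_{n>=1} n a_n x^(n-1) and y''(x) = sum_{n>=2} n(n-1) a_n x^(n-2).
Substitute into P(x) y'' + Q(x) y' + R(x) y = 0 with P(x) = 1, Q(x) = 2x + 2, R(x) = x + 1, and match powers of x.
Initial conditions: a_0 = 2, a_1 = -2.
Setting the coefficient of each power of x to zero and solving order by order (substituting the coefficients already found):
  x^0: 2 a_2 + 2 a_1 + a_0 = 0  ->  2 a_2 = -2 a_1 - a_0 = 2  ->  a_2 = 1
  x^1: 6 a_3 + 4 a_2 + 3 a_1 + a_0 = 0  ->  6 a_3 = -4 a_2 - 3 a_1 - a_0 = 0  ->  a_3 = 0
  x^2: 12 a_4 + 6 a_3 + 5 a_2 + a_1 = 0  ->  12 a_4 = -6 a_3 - 5 a_2 - a_1 = -3  ->  a_4 = -1/4
  x^3: 20 a_5 + 8 a_4 + 7 a_3 + a_2 = 0  ->  20 a_5 = -8 a_4 - 7 a_3 - a_2 = 1  ->  a_5 = 1/20
Truncated series: y(x) = 2 - 2 x + x^2 - (1/4) x^4 + (1/20) x^5 + O(x^6).

a_0 = 2; a_1 = -2; a_2 = 1; a_3 = 0; a_4 = -1/4; a_5 = 1/20


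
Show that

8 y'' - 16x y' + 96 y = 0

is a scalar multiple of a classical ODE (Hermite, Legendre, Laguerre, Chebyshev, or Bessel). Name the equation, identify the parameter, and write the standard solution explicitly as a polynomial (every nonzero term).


All three coefficients share the factor 8; dividing through by 8 gives  y'' - 2x y' + 12 y = 0.
This matches the Hermite equation y'' - 2x y' + 2n y = 0 with 2n = 12, so n = 6; the polynomial solution is H_6(x).
With y = sum_k a_k x^k, matching x^k gives (k+2)(k+1) a_{k+2} = 2(k - n) a_k = 2(k - 6) a_k. The right side vanishes at k = 6, so the series with the parity of 6 terminates at degree 6.
Standard normalization: leading coefficient of H_n is 2^n, so a_6 = 2^6 = 64. Work downward with a_k = (k+1)(k+2) a_{k+2} / (2(k - n)):
  a_4 = (5)(6)(64) / (2(4 - 6)) = 1920/(-4) = -480
  a_2 = (3)(4)(-480) / (2(2 - 6)) = -5760/(-8) = 720
  a_0 = (1)(2)(720) / (2(0 - 6)) = 1440/(-12) = -120
Hence H_6(x) = 64 x^6 - 480 x^4 + 720 x^2 - 120.

H_6(x); series = 64 x^6 - 480 x^4 + 720 x^2 - 120


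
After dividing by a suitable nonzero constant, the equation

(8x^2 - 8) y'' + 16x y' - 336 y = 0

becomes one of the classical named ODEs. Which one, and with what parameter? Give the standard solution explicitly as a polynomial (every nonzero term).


All three coefficients share the factor -8; dividing through by -8 gives  (1 - x^2) y'' - 2x y' + 42 y = 0.
This matches the Legendre equation (1 - x^2) y'' - 2x y' + n(n+1) y = 0 (note the -2x y' term) with n(n+1) = 42, so n = 6; the polynomial solution is P_6(x).
With y = sum_k a_k x^k, matching x^k gives (k+2)(k+1) a_{k+2} = [k(k+1) - n(n+1)] a_k = (k - 6)(k + 7) a_k. The right side vanishes at k = 6, so the series with the parity of 6 terminates at degree 6.
Standard normalization (P_n(1) = 1): leading coefficient (2n)!/(2^n (n!)^2) = 479001600/(64*518400) = 231/16, so a_6 = 231/16. Work downward with a_k = (k+1)(k+2) a_{k+2} / ((k - 6)(k + 7)):
  a_4 = (5)(6)(231/16) / ((4 - 6)(4 + 7)) = (3465/8)/(-22) = -315/16
  a_2 = (3)(4)(-315/16) / ((2 - 6)(2 + 7)) = (-945/4)/(-36) = 105/16
  a_0 = (1)(2)(105/16) / ((0 - 6)(0 + 7)) = (105/8)/(-42) = -5/16
Hence P_6(x) = 231 x^6/16 - 315 x^4/16 + 105 x^2/16 - 5/16.

P_6(x); series = 231 x^6/16 - 315 x^4/16 + 105 x^2/16 - 5/16


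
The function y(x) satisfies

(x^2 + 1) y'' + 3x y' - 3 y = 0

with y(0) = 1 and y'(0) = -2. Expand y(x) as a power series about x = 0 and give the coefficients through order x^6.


Ansatz: y(x) = sum_{n>=0} a_n x^n, so y'(x) = sum_{n>=1} n a_n x^(n-1) and y''(x) = sum_{n>=2} n(n-1) a_n x^(n-2).
Substitute into P(x) y'' + Q(x) y' + R(x) y = 0 with P(x) = x^2 + 1, Q(x) = 3x, R(x) = -3, and match powers of x.
Initial conditions: a_0 = 1, a_1 = -2.
Setting the coefficient of each power of x to zero and solving order by order (substituting the coefficients already found):
  x^0: 2 a_2 - 3 a_0 = 0  ->  2 a_2 = 3 a_0 = 3  ->  a_2 = 3/2
  x^1: 6 a_3 = 0  ->  a_3 = 0
  x^2: 12 a_4 + 5 a_2 = 0  ->  12 a_4 = -5 a_2 = -15/2  ->  a_4 = -5/8
  x^3: 20 a_5 + 12 a_3 = 0  ->  20 a_5 = -12 a_3 = 0  ->  a_5 = 0
  x^4: 30 a_6 + 21 a_4 = 0  ->  30 a_6 = -21 a_4 = 105/8  ->  a_6 = 7/16
Truncated series: y(x) = 1 - 2 x + (3/2) x^2 - (5/8) x^4 + (7/16) x^6 + O(x^7).

a_0 = 1; a_1 = -2; a_2 = 3/2; a_3 = 0; a_4 = -5/8; a_5 = 0; a_6 = 7/16


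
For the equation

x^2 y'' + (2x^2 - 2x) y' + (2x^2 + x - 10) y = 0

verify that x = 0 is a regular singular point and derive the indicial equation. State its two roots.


Divide by x^2 to reach normal form y'' + P_1(x) y' + P_2(x) y = 0 with P_1(x) = 2 - 2/x and P_2(x) = 2 + 1/x - 10/x^2.
x = 0 is a singular point because the y'-coefficient 2 - 2/x has a pole at x = 0 and the y-coefficient 2 + 1/x - 10/x^2 has a pole at x = 0.
It is a regular singular point because x P_1(x) = p(x) = 2x - 2 and x^2 P_2(x) = q(x) = 2x^2 + x - 10 are polynomials, hence analytic at x = 0.
p(0) = -2,  q(0) = -10.
Indicial equation: r(r-1) + p(0) r + q(0) = 0, i.e. r^2 + (p(0) - 1) r + q(0) = 0, i.e. r^2 - 3 r - 10 = 0.
Discriminant: (-3)^2 - 4(-10) = 49, so r = (3 ± 7)/2.
Solving: r_1 = 5, r_2 = -2.

indicial: r^2 - 3 r - 10 = 0; roots r_1 = 5, r_2 = -2


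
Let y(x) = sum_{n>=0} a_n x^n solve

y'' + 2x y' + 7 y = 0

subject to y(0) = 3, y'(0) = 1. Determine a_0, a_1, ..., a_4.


Ansatz: y(x) = sum_{n>=0} a_n x^n, so y'(x) = sum_{n>=1} n a_n x^(n-1) and y''(x) = sum_{n>=2} n(n-1) a_n x^(n-2).
Substitute into P(x) y'' + Q(x) y' + R(x) y = 0 with P(x) = 1, Q(x) = 2x, R(x) = 7, and match powers of x.
Initial conditions: a_0 = 3, a_1 = 1.
Setting the coefficient of each power of x to zero and solving order by order (substituting the coefficients already found):
  x^0: 2 a_2 + 7 a_0 = 0  ->  2 a_2 = -7 a_0 = -21  ->  a_2 = -21/2
  x^1: 6 a_3 + 9 a_1 = 0  ->  6 a_3 = -9 a_1 = -9  ->  a_3 = -3/2
  x^2: 12 a_4 + 11 a_2 = 0  ->  12 a_4 = -11 a_2 = 231/2  ->  a_4 = 77/8
Truncated series: y(x) = 3 + x - (21/2) x^2 - (3/2) x^3 + (77/8) x^4 + O(x^5).

a_0 = 3; a_1 = 1; a_2 = -21/2; a_3 = -3/2; a_4 = 77/8


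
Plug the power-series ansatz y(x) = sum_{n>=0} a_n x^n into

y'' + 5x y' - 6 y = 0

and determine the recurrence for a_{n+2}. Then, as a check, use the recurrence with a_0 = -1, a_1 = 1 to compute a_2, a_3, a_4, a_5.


Substitute y = sum_n a_n x^n.
y''(x) has coefficient (n+2)(n+1) a_{n+2} at x^n;
5 x y'(x) has coefficient 5 n a_n at x^n (shift);
-6 y(x) has coefficient -6 a_n at x^n.
Matching x^n: (n+2)(n+1) a_{n+2} + (5n - 6) a_n = 0.
Thus a_{n+2} = (-5n + 6) / ((n+1)(n+2)) * a_n.

Check with a_0 = -1, a_1 = 1 (apply the recurrence for n = 0, 1, 2, 3): a_0 = -1, a_1 = 1, a_2 = -3, a_3 = 1/6, a_4 = 1, a_5 = -3/40.

a_(n+2) = (-5n + 6) / ((n+1)(n+2)) * a_n; check: a_0 = -1, a_1 = 1, a_2 = -3, a_3 = 1/6, a_4 = 1, a_5 = -3/40


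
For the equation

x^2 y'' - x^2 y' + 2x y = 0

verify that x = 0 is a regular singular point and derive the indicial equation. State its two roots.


Divide by x^2 to reach normal form y'' + P_1(x) y' + P_2(x) y = 0 with P_1(x) = -1 and P_2(x) = 2/x.
x = 0 is a singular point because the y-coefficient 2/x has a pole at x = 0.
It is a regular singular point because x P_1(x) = p(x) = -x and x^2 P_2(x) = q(x) = 2x are polynomials, hence analytic at x = 0.
p(0) = 0,  q(0) = 0.
Indicial equation: r(r-1) + p(0) r + q(0) = 0, i.e. r^2 + (p(0) - 1) r + q(0) = 0, i.e. r^2 - 1 r = 0.
Discriminant: (-1)^2 - 4(0) = 1, so r = (1 ± 1)/2.
Solving: r_1 = 1, r_2 = 0.

indicial: r^2 - 1 r = 0; roots r_1 = 1, r_2 = 0
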